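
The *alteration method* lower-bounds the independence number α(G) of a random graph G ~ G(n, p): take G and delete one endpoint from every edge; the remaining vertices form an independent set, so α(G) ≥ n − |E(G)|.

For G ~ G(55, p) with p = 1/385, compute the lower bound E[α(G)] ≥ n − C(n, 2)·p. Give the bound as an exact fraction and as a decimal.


E[|E(G)|] = C(55, 2)·p = 1485 · (1/385) = 27/7.
E[α(G)] ≥ n − E[|E(G)|] = 55 − 27/7 = 358/7.
Numerically: ≈ 51.14286.
(This is only a lower bound; the true E[α(G)] may be larger.)

E[α(G)] ≥ 358/7 ≈ 51.14286.


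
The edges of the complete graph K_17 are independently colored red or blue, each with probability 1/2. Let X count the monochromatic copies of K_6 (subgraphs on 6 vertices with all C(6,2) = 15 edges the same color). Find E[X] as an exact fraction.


Let X = Σ_S X_S over the C(17, 6) = 12376 subsets S of size 6, where X_S = 1 if the K_6 on S is monochromatic.
For a fixed S, the K_6 on S has C(6, 2) = 15 edges. P[all 15 edges red] = (1/2)^15, and likewise for blue, so P[monochromatic] = 2·(1/2)^15 = 2^{1 − 15} = 1/16384.
By linearity: E[X] = C(17, 6) · 2^{1 − 15} = 12376 · 1/16384 = 1547/2048.
Numerically: E[X] ≈ 0.7554.

E[X] = C(17,6)·2^(1−C(6,2)) = 1547/2048 ≈ 0.7554.


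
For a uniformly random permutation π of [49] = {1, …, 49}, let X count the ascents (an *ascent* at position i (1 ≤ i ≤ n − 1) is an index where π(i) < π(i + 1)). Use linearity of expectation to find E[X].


Write X = Σ X_I over i = 1, …, 48, with X_I the indicator of one ascent.
There are 48 indicators.
For each fixed i, the pair (π(i), π(i+1)) is a uniformly random ordered pair of distinct values from {1, …, 49}; by symmetry P[π(i) < π(i+1)] = 1/2.
By linearity: E[X] = 48 · (1/2) = (49 − 1) · (1/2) = 24 ≈ 24.000000.

E[X] = 24 = 24.000000.


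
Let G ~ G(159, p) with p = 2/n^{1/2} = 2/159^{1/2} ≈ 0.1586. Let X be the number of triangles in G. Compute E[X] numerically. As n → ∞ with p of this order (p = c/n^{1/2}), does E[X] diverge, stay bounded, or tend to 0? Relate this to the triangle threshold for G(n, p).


Number of potential triangles: C(159, 3) = 657359.
Each occurs with probability p³ ≈ (0.1586)³ ≈ 3.990197e-03.
By linearity: E[X] = C(159, 3)·p³ ≈ 657359 · 3.990197e-03 ≈ 2622.9917.
Since α = 1/2 < 1, p = c/n^{1/2} ≫ 1/n is above the triangle threshold p ~ 1/n. Asymptotically E[X] ~ (c³/6)·n^{3(1−α)} = (2³/6)·n^{1.5} → ∞; triangles are abundant w.h.p.

E[X] ≈ 2622.9917; in regime p = Θ(1/n^{1/2}) E[X] diverges (above the triangle threshold p ~ 1/n).


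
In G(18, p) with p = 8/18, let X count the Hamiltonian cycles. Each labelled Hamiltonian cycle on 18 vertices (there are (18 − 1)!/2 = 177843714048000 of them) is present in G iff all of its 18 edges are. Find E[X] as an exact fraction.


K_18 has (18 − 1)!/2 = 177843714048000 labelled Hamiltonian cycles.
For each such Hamiltonian cycle H, let X_H = 1 if all 18 edges of H are present in G. Then P[X_H = 1] = p^{18} = (4/9)^{18} = 68719476736/150094635296999121.
Summing the indicators: E[X] = Σ_H E[X_H] = 177843714048000 · p^{18} = 177843714048000 · 68719476736/150094635296999121 = 16764508875398316032000/205891132094649.
Numerically: E[X] ≈ 8.1424e+07.

E[X] = 177843714048000 · (4/9)^{18} = 16764508875398316032000/205891132094649 ≈ 8.1424e+07.


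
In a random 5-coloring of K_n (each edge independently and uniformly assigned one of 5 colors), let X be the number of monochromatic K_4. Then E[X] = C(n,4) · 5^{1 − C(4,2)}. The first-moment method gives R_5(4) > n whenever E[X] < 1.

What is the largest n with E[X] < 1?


We need C(n, 4) · 5^{1 − 6} < 1, i.e. C(n, 4) < 5^{6 − 1} = 3125.
Check values of n near the boundary:
  n = 16: C(16, 4) = 1820; 1820 < 3125? YES
  n = 17: C(17, 4) = 2380; 2380 < 3125? YES
  n = 18: C(18, 4) = 3060; 3060 < 3125? YES
  n = 19: C(19, 4) = 3876; 3876 < 3125? NO
  n = 20: C(20, 4) = 4845; 4845 < 3125? NO
  n = 21: C(21, 4) = 5985; 5985 < 3125? NO
The largest n with C(n, 4) < 3125 is n = 18 (where E[X] = 612/625 ≈ 0.97920). Hence R_5(4) > 18, i.e. R_5(4) ≥ 19.

Largest n = 18; hence R_5(4) > 18.


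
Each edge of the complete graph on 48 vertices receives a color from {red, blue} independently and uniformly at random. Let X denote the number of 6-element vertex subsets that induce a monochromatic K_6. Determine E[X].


Let X = Σ_S X_S over the C(48, 6) = 12271512 subsets S of size 6, where X_S = 1 if the K_6 on S is monochromatic.
For a fixed S, the K_6 on S has C(6, 2) = 15 edges. P[all 15 edges red] = (1/2)^15, and likewise for blue, so P[monochromatic] = 2·(1/2)^15 = 2^{1 − 15} = 1/16384.
Summing: E[X] = C(48, 6) · 2^{1 − 15} = 12271512 · 1/16384 = 1533939/2048.
Numerically: E[X] ≈ 748.994.

E[X] = C(48,6)·2^(1−C(6,2)) = 1533939/2048 ≈ 748.994.


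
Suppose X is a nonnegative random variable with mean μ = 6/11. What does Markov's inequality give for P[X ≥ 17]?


μ = E[X] = 6/11, a = 17.
Markov: P[X ≥ 17] ≤ μ/a = (6/11)/17 = 6/187.
Numerically: ≈ 0.032.
(Since a = 17 > μ = 0.545, the bound 6/187 is < 1 and informative.)

P[X ≥ 17] ≤ 6/187 ≈ 0.032.


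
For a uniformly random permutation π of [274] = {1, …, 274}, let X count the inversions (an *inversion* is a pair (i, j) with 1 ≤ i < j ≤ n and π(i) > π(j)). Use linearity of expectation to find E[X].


Write X = Σ X_I over the C(274, 2) = 37401 pairs i < j, with X_I the indicator of one inversion.
There are 37401 indicators.
For each fixed pair i < j, the values π(i) and π(j) are two distinct elements of {1, …, 274} in uniformly random order; by symmetry P[π(i) > π(j)] = 1/2.
By linearity: E[X] = 37401 · (1/2) = C(274, 2) · (1/2) = 37401/2 = 37401/2 ≈ 18700.5000.

E[X] = 37401/2 = 18700.5000.


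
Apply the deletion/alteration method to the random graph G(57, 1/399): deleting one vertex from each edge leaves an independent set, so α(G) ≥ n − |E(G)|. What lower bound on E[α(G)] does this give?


E[|E(G)|] = C(57, 2)·p = 1596 · (1/399) = 4.
E[α(G)] ≥ n − E[|E(G)|] = 57 − 4 = 53.
Numerically: ≈ 53.0000.
(This is only a lower bound; the true E[α(G)] may be larger.)

E[α(G)] ≥ 53 ≈ 53.0000.


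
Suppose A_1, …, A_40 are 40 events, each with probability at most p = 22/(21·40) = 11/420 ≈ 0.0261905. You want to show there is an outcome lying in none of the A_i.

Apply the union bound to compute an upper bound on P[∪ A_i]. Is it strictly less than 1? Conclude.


Union bound: P[∪_{i=1}^{40} A_i] ≤ Σ_i P[A_i] ≤ 40·p = 40·(11/420) = 22/21.
Numerically: 22/21 ≈ 1.0476190.
Is 22/21 < 1? NO.
Since the bound 22/21 is ≥ 1, the union bound is uninformative here; it does NOT by itself certify existence.

40·p = 22/21 ≈ 1.0476190; existence NOT certified by the union bound.


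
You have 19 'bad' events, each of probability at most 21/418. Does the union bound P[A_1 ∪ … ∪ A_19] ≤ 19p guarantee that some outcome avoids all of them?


Union bound: P[∪_{i=1}^{19} A_i] ≤ Σ_i P[A_i] ≤ 19·p = 19·(21/418) = 21/22.
Numerically: 21/22 ≈ 0.9545.
Is 21/22 < 1? YES.
Since P[∪ A_i] ≤ 21/22 < 1, the complement has P[∩ A_i^c] ≥ 1 − 21/22 = 1/22 > 0, so some outcome avoids every A_i.

19·p = 21/22 ≈ 0.9545; existence CERTIFIED by the union bound.


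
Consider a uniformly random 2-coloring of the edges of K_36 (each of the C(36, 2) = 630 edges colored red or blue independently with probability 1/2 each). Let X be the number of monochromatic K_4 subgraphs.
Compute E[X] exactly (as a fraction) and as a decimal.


Let X = Σ_S X_S over the C(36, 4) = 58905 subsets S of size 4, where X_S = 1 if the K_4 on S is monochromatic.
For a fixed S, the K_4 on S has C(4, 2) = 6 edges. P[all 6 edges red] = (1/2)^6, and likewise for blue, so P[monochromatic] = 2·(1/2)^6 = 2^{1 − 6} = 1/32.
Summing: E[X] = C(36, 4) · 2^{1 − 6} = 58905 · 1/32 = 58905/32.
Numerically: E[X] ≈ 1840.7812.

E[X] = C(36,4)·2^(1−C(4,2)) = 58905/32 ≈ 1840.7812.


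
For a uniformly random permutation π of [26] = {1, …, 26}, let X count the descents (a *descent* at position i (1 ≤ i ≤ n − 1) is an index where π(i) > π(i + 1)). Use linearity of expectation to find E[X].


Write X = Σ X_I over i = 1, …, 25, with X_I the indicator of one descent.
There are 25 indicators.
For each fixed i, the pair (π(i), π(i+1)) is a uniformly random ordered pair of distinct values from {1, …, 26}; by symmetry P[π(i) > π(i+1)] = 1/2.
By linearity: E[X] = 25 · (1/2) = (26 − 1) · (1/2) = 25/2 ≈ 12.500.

E[X] = 25/2 = 12.500.


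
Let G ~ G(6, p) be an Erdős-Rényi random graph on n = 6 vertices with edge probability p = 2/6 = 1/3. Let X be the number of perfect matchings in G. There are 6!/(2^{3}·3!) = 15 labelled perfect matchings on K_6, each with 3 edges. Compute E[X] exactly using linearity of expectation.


K_6 has 6!/(2^{3}·3!) = 15 labelled perfect matchings.
For each such perfect matching H, let X_H = 1 if all 3 edges of H are present in G. Then P[X_H = 1] = p^{3} = (1/3)^{3} = 1/27.
Summing the indicators: E[X] = Σ_H E[X_H] = 15 · p^{3} = 15 · 1/27 = 5/9.
Numerically: E[X] ≈ 0.55556.

E[X] = 15 · (1/3)^{3} = 5/9 ≈ 0.55556.


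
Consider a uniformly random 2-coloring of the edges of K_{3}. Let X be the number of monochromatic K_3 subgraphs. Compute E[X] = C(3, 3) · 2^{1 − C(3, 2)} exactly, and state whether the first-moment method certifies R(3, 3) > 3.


E[X] = C(3, 3) · 2^{1 − 3} = 1 · 2^{−2} = 1/4.
As a reduced fraction: E[X] = 1/4 ≈ 0.2500.
Is E[X] < 1? YES.
Since E[X] < 1, there exists a 2-coloring of K_{3} with no monochromatic K_3; hence R(3, 3) > 3.

E[X] = 1/4 ≈ 0.2500; E[X] < 1, so R(3, 3) > 3.


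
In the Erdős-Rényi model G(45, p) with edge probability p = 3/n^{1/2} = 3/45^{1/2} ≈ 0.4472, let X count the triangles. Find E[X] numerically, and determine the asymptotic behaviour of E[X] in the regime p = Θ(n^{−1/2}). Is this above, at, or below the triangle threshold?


Number of potential triangles: C(45, 3) = 14190.
Each occurs with probability p³ ≈ (0.4472)³ ≈ 8.944272e-02.
By linearity: E[X] = C(45, 3)·p³ ≈ 14190 · 8.944272e-02 ≈ 1269.1922.
Since α = 1/2 < 1, p = c/n^{1/2} ≫ 1/n is above the triangle threshold p ~ 1/n. Asymptotically E[X] ~ (c³/6)·n^{3(1−α)} = (3³/6)·n^{1.5} → ∞; triangles are abundant w.h.p.

E[X] ≈ 1269.1922; in regime p = Θ(1/n^{1/2}) E[X] diverges (above the triangle threshold p ~ 1/n).


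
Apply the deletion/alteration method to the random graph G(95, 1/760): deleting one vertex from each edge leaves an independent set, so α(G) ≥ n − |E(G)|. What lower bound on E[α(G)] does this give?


E[|E(G)|] = C(95, 2)·p = 4465 · (1/760) = 47/8.
E[α(G)] ≥ n − E[|E(G)|] = 95 − 47/8 = 713/8.
Numerically: ≈ 89.125000.
(This is only a lower bound; the true E[α(G)] may be larger.)

E[α(G)] ≥ 713/8 ≈ 89.125000.


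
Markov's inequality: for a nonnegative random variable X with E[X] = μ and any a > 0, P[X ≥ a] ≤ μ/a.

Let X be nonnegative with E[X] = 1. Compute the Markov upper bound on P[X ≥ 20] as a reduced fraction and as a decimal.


μ = E[X] = 1, a = 20.
Markov: P[X ≥ 20] ≤ μ/a = (1)/20 = 1/20.
Numerically: ≈ 0.05000.
(Since a = 20 > μ = 1.00000, the bound 1/20 is < 1 and informative.)

P[X ≥ 20] ≤ 1/20 ≈ 0.05000.


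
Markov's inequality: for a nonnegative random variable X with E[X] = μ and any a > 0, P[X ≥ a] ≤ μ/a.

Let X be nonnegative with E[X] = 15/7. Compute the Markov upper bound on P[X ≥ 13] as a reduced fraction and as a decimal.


μ = E[X] = 15/7, a = 13.
Markov: P[X ≥ 13] ≤ μ/a = (15/7)/13 = 15/91.
Numerically: ≈ 0.16484.
(Since a = 13 > μ = 2.14286, the bound 15/91 is < 1 and informative.)

P[X ≥ 13] ≤ 15/91 ≈ 0.16484.


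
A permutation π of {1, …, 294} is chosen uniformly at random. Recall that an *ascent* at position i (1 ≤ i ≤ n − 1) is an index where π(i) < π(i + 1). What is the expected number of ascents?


Write X = Σ X_I over i = 1, …, 293, with X_I the indicator of one ascent.
There are 293 indicators.
For each fixed i, the pair (π(i), π(i+1)) is a uniformly random ordered pair of distinct values from {1, …, 294}; by symmetry P[π(i) < π(i+1)] = 1/2.
By linearity: E[X] = 293 · (1/2) = (294 − 1) · (1/2) = 293/2 ≈ 146.500.

E[X] = 293/2 = 146.500.


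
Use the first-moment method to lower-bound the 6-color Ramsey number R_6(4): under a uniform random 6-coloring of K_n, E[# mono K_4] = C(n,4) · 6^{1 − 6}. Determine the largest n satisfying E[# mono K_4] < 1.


We need C(n, 4) · 6^{1 − 6} < 1, i.e. C(n, 4) < 6^{6 − 1} = 7776.
Check values of n near the boundary:
  n = 20: C(20, 4) = 4845; 4845 < 7776? YES
  n = 21: C(21, 4) = 5985; 5985 < 7776? YES
  n = 22: C(22, 4) = 7315; 7315 < 7776? YES
  n = 23: C(23, 4) = 8855; 8855 < 7776? NO
  n = 24: C(24, 4) = 10626; 10626 < 7776? NO
  n = 25: C(25, 4) = 12650; 12650 < 7776? NO
The largest n with C(n, 4) < 7776 is n = 22 (where E[X] = 7315/7776 ≈ 0.94072). Hence R_6(4) > 22, i.e. R_6(4) ≥ 23.

Largest n = 22; hence R_6(4) > 22.


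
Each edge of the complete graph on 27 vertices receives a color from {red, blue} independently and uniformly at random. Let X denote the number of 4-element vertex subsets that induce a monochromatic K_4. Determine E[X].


Let X = Σ_S X_S over the C(27, 4) = 17550 subsets S of size 4, where X_S = 1 if the K_4 on S is monochromatic.
For a fixed S, the K_4 on S has C(4, 2) = 6 edges. P[all 6 edges red] = (1/2)^6, and likewise for blue, so P[monochromatic] = 2·(1/2)^6 = 2^{1 − 6} = 1/32.
Summing: E[X] = C(27, 4) · 2^{1 − 6} = 17550 · 1/32 = 8775/16.
Numerically: E[X] ≈ 548.438.

E[X] = C(27,4)·2^(1−C(4,2)) = 8775/16 ≈ 548.438.


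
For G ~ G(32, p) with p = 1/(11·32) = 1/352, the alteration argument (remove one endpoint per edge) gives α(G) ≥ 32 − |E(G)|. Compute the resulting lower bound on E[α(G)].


E[|E(G)|] = C(32, 2)·p = 496 · (1/352) = 31/22.
E[α(G)] ≥ n − E[|E(G)|] = 32 − 31/22 = 673/22.
Numerically: ≈ 30.59091.
(This is only a lower bound; the true E[α(G)] may be larger.)

E[α(G)] ≥ 673/22 ≈ 30.59091.


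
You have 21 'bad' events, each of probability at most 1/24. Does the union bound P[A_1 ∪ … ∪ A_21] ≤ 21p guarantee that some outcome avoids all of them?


Union bound: P[∪_{i=1}^{21} A_i] ≤ Σ_i P[A_i] ≤ 21·p = 21·(1/24) = 7/8.
Numerically: 7/8 ≈ 0.87500.
Is 7/8 < 1? YES.
Since P[∪ A_i] ≤ 7/8 < 1, the complement has P[∩ A_i^c] ≥ 1 − 7/8 = 1/8 > 0, so some outcome avoids every A_i.

21·p = 7/8 ≈ 0.87500; existence CERTIFIED by the union bound.


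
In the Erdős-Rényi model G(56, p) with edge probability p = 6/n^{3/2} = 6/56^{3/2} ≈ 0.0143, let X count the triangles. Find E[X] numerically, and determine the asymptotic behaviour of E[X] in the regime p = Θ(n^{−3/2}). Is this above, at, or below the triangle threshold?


Number of potential triangles: C(56, 3) = 27720.
Each occurs with probability p³ ≈ (0.0143)³ ≈ 2.93500e-06.
By linearity: E[X] = C(56, 3)·p³ ≈ 27720 · 2.93500e-06 ≈ 0.081.
Since α = 3/2 > 1, p = c/n^{3/2} = o(1/n) is below the triangle threshold p ~ 1/n. Asymptotically E[X] ~ (c³/6)·n^{3(1−α)} = (6³/6)·n^{-1.5} → 0, so by Markov's inequality G has no triangles w.h.p.

E[X] ≈ 0.081; in regime p = Θ(1/n^{3/2}) E[X] tends to 0 (below the triangle threshold p ~ 1/n).


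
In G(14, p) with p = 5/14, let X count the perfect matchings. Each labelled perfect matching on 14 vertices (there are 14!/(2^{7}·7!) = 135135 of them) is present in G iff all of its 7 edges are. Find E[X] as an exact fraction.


K_14 has 14!/(2^{7}·7!) = 135135 labelled perfect matchings.
For each such perfect matching H, let X_H = 1 if all 7 edges of H are present in G. Then P[X_H = 1] = p^{7} = (5/14)^{7} = 78125/105413504.
By linearity of expectation: E[X] = Σ_H E[X_H] = 135135 · p^{7} = 135135 · 78125/105413504 = 1508203125/15059072.
Numerically: E[X] ≈ 100.

E[X] = 135135 · (5/14)^{7} = 1508203125/15059072 ≈ 100.


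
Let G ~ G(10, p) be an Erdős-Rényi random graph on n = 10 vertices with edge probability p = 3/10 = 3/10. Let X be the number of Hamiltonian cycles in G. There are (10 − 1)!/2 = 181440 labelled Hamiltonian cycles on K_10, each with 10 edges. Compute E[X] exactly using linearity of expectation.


K_10 has (10 − 1)!/2 = 181440 labelled Hamiltonian cycles.
For each such Hamiltonian cycle H, let X_H = 1 if all 10 edges of H are present in G. Then P[X_H = 1] = p^{10} = (3/10)^{10} = 59049/10000000000.
By linearity of expectation: E[X] = Σ_H E[X_H] = 181440 · p^{10} = 181440 · 59049/10000000000 = 33480783/31250000.
Numerically: E[X] ≈ 1.0714.

E[X] = 181440 · (3/10)^{10} = 33480783/31250000 ≈ 1.0714.


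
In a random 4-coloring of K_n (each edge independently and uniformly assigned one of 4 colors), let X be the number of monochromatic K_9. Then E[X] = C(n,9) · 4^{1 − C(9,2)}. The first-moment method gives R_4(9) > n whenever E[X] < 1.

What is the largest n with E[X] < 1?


We need C(n, 9) · 4^{1 − 36} < 1, i.e. C(n, 9) < 4^{36 − 1} = 1180591620717411303424.
Check values of n near the boundary:
  n = 908: C(908, 9) = 1111058428637338083100; 1111058428637338083100 < 1180591620717411303424? YES
  n = 909: C(909, 9) = 1122169012923711463931; 1122169012923711463931 < 1180591620717411303424? YES
  n = 910: C(910, 9) = 1133378248346922788210; 1133378248346922788210 < 1180591620717411303424? YES
  n = 911: C(911, 9) = 1144686900492291197405; 1144686900492291197405 < 1180591620717411303424? YES
  n = 912: C(912, 9) = 1156095740032081475120; 1156095740032081475120 < 1180591620717411303424? YES
  n = 913: C(913, 9) = 1167605542753639808390; 1167605542753639808390 < 1180591620717411303424? YES
  n = 914: C(914, 9) = 1179217089587653905932; 1179217089587653905932 < 1180591620717411303424? YES
  n = 915: C(915, 9) = 1190931166636537885130; 1190931166636537885130 < 1180591620717411303424? NO
  n = 916: C(916, 9) = 1202748565202942340440; 1202748565202942340440 < 1180591620717411303424? NO
The largest n with C(n, 9) < 1180591620717411303424 is n = 914 (where E[X] = 294804272396913476483/295147905179352825856 ≈ 0.99884). Hence R_4(9) > 914, i.e. R_4(9) ≥ 915.

Largest n = 914; hence R_4(9) > 914.


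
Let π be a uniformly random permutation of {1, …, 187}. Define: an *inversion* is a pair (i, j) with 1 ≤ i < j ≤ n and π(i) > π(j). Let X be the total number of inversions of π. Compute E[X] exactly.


Write X = Σ X_I over the C(187, 2) = 17391 pairs i < j, with X_I the indicator of one inversion.
There are 17391 indicators.
For each fixed pair i < j, the values π(i) and π(j) are two distinct elements of {1, …, 187} in uniformly random order; by symmetry P[π(i) > π(j)] = 1/2.
By linearity: E[X] = 17391 · (1/2) = C(187, 2) · (1/2) = 17391/2 = 17391/2 ≈ 8695.500000.

E[X] = 17391/2 = 8695.500000.


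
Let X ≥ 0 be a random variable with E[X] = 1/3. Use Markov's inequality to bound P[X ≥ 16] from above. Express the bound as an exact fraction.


μ = E[X] = 1/3, a = 16.
Markov: P[X ≥ 16] ≤ μ/a = (1/3)/16 = 1/48.
Numerically: ≈ 0.0208.
(Since a = 16 > μ = 0.3333, the bound 1/48 is < 1 and informative.)

P[X ≥ 16] ≤ 1/48 ≈ 0.0208.


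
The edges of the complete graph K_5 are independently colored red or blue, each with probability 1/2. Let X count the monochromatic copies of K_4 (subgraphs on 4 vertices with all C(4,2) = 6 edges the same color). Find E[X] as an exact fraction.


Let X = Σ_S X_S over the C(5, 4) = 5 subsets S of size 4, where X_S = 1 if the K_4 on S is monochromatic.
For a fixed S, the K_4 on S has C(4, 2) = 6 edges. P[all 6 edges red] = (1/2)^6, and likewise for blue, so P[monochromatic] = 2·(1/2)^6 = 2^{1 − 6} = 1/32.
Summing: E[X] = C(5, 4) · 2^{1 − 6} = 5 · 1/32 = 5/32.
Numerically: E[X] ≈ 0.15625.

E[X] = C(5,4)·2^(1−C(4,2)) = 5/32 ≈ 0.15625.


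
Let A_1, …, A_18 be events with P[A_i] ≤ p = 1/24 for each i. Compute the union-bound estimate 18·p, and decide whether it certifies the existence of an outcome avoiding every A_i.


Union bound: P[∪_{i=1}^{18} A_i] ≤ Σ_i P[A_i] ≤ 18·p = 18·(1/24) = 3/4.
Numerically: 3/4 ≈ 0.7500000.
Is 3/4 < 1? YES.
Since P[∪ A_i] ≤ 3/4 < 1, the complement has P[∩ A_i^c] ≥ 1 − 3/4 = 1/4 > 0, so some outcome avoids every A_i.

18·p = 3/4 ≈ 0.7500000; existence CERTIFIED by the union bound.


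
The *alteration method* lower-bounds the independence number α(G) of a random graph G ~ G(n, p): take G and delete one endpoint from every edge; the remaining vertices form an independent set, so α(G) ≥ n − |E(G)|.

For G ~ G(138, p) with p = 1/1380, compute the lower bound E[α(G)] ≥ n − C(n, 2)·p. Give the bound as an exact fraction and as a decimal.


E[|E(G)|] = C(138, 2)·p = 9453 · (1/1380) = 137/20.
E[α(G)] ≥ n − E[|E(G)|] = 138 − 137/20 = 2623/20.
Numerically: ≈ 131.15000.
(This is only a lower bound; the true E[α(G)] may be larger.)

E[α(G)] ≥ 2623/20 ≈ 131.15000.


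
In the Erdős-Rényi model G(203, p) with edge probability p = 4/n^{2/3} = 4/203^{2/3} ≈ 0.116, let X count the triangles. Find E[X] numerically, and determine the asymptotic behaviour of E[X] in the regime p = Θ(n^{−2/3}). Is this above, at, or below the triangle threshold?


Number of potential triangles: C(203, 3) = 1373701.
Each occurs with probability p³ ≈ (0.116)³ ≈ 1.55306e-03.
By linearity: E[X] = C(203, 3)·p³ ≈ 1373701 · 1.55306e-03 ≈ 2133.438.
Since α = 2/3 < 1, p = c/n^{2/3} ≫ 1/n is above the triangle threshold p ~ 1/n. Asymptotically E[X] ~ (c³/6)·n^{3(1−α)} = (4³/6)·n^{1} → ∞; triangles are abundant w.h.p.

E[X] ≈ 2133.438; in regime p = Θ(1/n^{2/3}) E[X] diverges (above the triangle threshold p ~ 1/n).


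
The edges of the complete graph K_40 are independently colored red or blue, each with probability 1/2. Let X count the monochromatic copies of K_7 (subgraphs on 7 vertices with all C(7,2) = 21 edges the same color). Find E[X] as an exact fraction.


Let X = Σ_S X_S over the C(40, 7) = 18643560 subsets S of size 7, where X_S = 1 if the K_7 on S is monochromatic.
For a fixed S, the K_7 on S has C(7, 2) = 21 edges. P[all 21 edges red] = (1/2)^21, and likewise for blue, so P[monochromatic] = 2·(1/2)^21 = 2^{1 − 21} = 1/1048576.
By linearity of expectation: E[X] = C(40, 7) · 2^{1 − 21} = 18643560 · 1/1048576 = 2330445/131072.
Numerically: E[X] ≈ 17.77988.

E[X] = C(40,7)·2^(1−C(7,2)) = 2330445/131072 ≈ 17.77988.


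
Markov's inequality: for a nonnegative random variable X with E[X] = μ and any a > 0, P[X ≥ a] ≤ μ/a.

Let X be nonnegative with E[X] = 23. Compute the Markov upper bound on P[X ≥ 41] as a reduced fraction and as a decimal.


μ = E[X] = 23, a = 41.
Markov: P[X ≥ 41] ≤ μ/a = (23)/41 = 23/41.
Numerically: ≈ 0.56098.
(Since a = 41 > μ = 23.00000, the bound 23/41 is < 1 and informative.)

P[X ≥ 41] ≤ 23/41 ≈ 0.56098.


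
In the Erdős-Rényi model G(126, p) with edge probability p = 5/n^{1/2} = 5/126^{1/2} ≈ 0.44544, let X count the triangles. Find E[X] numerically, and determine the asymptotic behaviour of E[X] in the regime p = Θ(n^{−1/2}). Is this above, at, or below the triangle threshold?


Number of potential triangles: C(126, 3) = 325500.
Each occurs with probability p³ ≈ (0.44544)³ ≈ 8.8380040e-02.
By linearity: E[X] = C(126, 3)·p³ ≈ 325500 · 8.8380040e-02 ≈ 28767.70312.
Since α = 1/2 < 1, p = c/n^{1/2} ≫ 1/n is above the triangle threshold p ~ 1/n. Asymptotically E[X] ~ (c³/6)·n^{3(1−α)} = (5³/6)·n^{1.5} → ∞; triangles are abundant w.h.p.

E[X] ≈ 28767.70312; in regime p = Θ(1/n^{1/2}) E[X] diverges (above the triangle threshold p ~ 1/n).


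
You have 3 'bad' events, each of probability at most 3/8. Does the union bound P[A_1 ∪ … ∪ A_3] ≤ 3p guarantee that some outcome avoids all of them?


Union bound: P[∪_{i=1}^{3} A_i] ≤ Σ_i P[A_i] ≤ 3·p = 3·(3/8) = 9/8.
Numerically: 9/8 ≈ 1.1250.
Is 9/8 < 1? NO.
Since the bound 9/8 is ≥ 1, the union bound is uninformative here; it does NOT by itself certify existence.

3·p = 9/8 ≈ 1.1250; existence NOT certified by the union bound.


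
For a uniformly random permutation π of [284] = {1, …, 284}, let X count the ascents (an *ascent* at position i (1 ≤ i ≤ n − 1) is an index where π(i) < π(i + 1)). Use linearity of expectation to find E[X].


Write X = Σ X_I over i = 1, …, 283, with X_I the indicator of one ascent.
There are 283 indicators.
For each fixed i, the pair (π(i), π(i+1)) is a uniformly random ordered pair of distinct values from {1, …, 284}; by symmetry P[π(i) < π(i+1)] = 1/2.
By linearity: E[X] = 283 · (1/2) = (284 − 1) · (1/2) = 283/2 ≈ 141.500000.

E[X] = 283/2 = 141.500000.


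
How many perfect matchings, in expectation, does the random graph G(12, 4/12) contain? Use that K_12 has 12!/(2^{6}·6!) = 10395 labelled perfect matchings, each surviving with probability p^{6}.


K_12 has 12!/(2^{6}·6!) = 10395 labelled perfect matchings.
For each such perfect matching H, let X_H = 1 if all 6 edges of H are present in G. Then P[X_H = 1] = p^{6} = (1/3)^{6} = 1/729.
By linearity: E[X] = Σ_H E[X_H] = 10395 · p^{6} = 10395 · 1/729 = 385/27.
Numerically: E[X] ≈ 14.259.

E[X] = 10395 · (1/3)^{6} = 385/27 ≈ 14.259.


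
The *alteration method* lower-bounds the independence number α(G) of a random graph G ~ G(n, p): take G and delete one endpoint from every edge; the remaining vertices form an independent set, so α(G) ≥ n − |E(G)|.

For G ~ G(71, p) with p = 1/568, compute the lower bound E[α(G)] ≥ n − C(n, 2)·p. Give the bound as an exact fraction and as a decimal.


E[|E(G)|] = C(71, 2)·p = 2485 · (1/568) = 35/8.
E[α(G)] ≥ n − E[|E(G)|] = 71 − 35/8 = 533/8.
Numerically: ≈ 66.6250.
(This is only a lower bound; the true E[α(G)] may be larger.)

E[α(G)] ≥ 533/8 ≈ 66.6250.


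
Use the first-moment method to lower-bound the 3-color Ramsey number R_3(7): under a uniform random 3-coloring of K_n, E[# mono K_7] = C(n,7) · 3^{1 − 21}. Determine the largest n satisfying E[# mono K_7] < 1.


We need C(n, 7) · 3^{1 − 21} < 1, i.e. C(n, 7) < 3^{21 − 1} = 3486784401.
Check values of n near the boundary:
  n = 79: C(79, 7) = 2898753715; 2898753715 < 3486784401? YES
  n = 80: C(80, 7) = 3176716400; 3176716400 < 3486784401? YES
  n = 81: C(81, 7) = 3477216600; 3477216600 < 3486784401? YES
  n = 82: C(82, 7) = 3801756816; 3801756816 < 3486784401? NO
The largest n with C(n, 7) < 3486784401 is n = 81 (where E[X] = 42928600/43046721 ≈ 0.99726). Hence R_3(7) > 81, i.e. R_3(7) ≥ 82.

Largest n = 81; hence R_3(7) > 81.


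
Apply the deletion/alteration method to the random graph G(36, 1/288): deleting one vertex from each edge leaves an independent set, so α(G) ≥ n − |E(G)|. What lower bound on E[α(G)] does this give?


E[|E(G)|] = C(36, 2)·p = 630 · (1/288) = 35/16.
E[α(G)] ≥ n − E[|E(G)|] = 36 − 35/16 = 541/16.
Numerically: ≈ 33.81250.
(This is only a lower bound; the true E[α(G)] may be larger.)

E[α(G)] ≥ 541/16 ≈ 33.81250.


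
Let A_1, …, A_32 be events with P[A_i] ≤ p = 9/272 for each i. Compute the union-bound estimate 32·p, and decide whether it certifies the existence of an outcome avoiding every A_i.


Union bound: P[∪_{i=1}^{32} A_i] ≤ Σ_i P[A_i] ≤ 32·p = 32·(9/272) = 18/17.
Numerically: 18/17 ≈ 1.05882.
Is 18/17 < 1? NO.
Since the bound 18/17 is ≥ 1, the union bound is uninformative here; it does NOT by itself certify existence.

32·p = 18/17 ≈ 1.05882; existence NOT certified by the union bound.


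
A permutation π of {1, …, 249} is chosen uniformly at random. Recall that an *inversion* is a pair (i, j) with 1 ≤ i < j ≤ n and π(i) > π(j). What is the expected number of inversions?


Write X = Σ X_I over the C(249, 2) = 30876 pairs i < j, with X_I the indicator of one inversion.
There are 30876 indicators.
For each fixed pair i < j, the values π(i) and π(j) are two distinct elements of {1, …, 249} in uniformly random order; by symmetry P[π(i) > π(j)] = 1/2.
By linearity: E[X] = 30876 · (1/2) = C(249, 2) · (1/2) = 30876/2 = 15438 ≈ 15438.000.

E[X] = 15438 = 15438.000.


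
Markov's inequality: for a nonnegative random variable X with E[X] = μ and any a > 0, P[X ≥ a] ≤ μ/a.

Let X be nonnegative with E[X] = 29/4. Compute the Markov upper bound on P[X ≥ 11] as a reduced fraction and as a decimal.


μ = E[X] = 29/4, a = 11.
Markov: P[X ≥ 11] ≤ μ/a = (29/4)/11 = 29/44.
Numerically: ≈ 0.659.
(Since a = 11 > μ = 7.250, the bound 29/44 is < 1 and informative.)

P[X ≥ 11] ≤ 29/44 ≈ 0.659.


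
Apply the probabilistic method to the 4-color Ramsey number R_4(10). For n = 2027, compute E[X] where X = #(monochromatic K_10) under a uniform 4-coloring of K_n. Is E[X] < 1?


E[X] = C(2027, 10) · 4^{1 − 45} = 315586117401470604332341335 · 4^{−44} = 315586117401470604332341335/309485009821345068724781056.
As a reduced fraction: E[X] = 315586117401470604332341335/309485009821345068724781056 ≈ 1.019714.
Is E[X] < 1? NO.
Since E[X] ≥ 1, the first-moment bound is inconclusive at n = 2027; it does NOT by itself certify R_4(10) > 2027.

E[X] = 315586117401470604332341335/309485009821345068724781056 ≈ 1.019714; E[X] ≥ 1; first-moment method inconclusive here.


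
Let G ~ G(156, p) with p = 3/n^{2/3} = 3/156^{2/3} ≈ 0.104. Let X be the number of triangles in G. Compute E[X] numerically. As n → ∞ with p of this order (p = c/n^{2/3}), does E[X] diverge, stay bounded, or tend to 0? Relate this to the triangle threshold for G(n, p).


Number of potential triangles: C(156, 3) = 620620.
Each occurs with probability p³ ≈ (0.104)³ ≈ 1.10947e-03.
By linearity: E[X] = C(156, 3)·p³ ≈ 620620 · 1.10947e-03 ≈ 688.558.
Since α = 2/3 < 1, p = c/n^{2/3} ≫ 1/n is above the triangle threshold p ~ 1/n. Asymptotically E[X] ~ (c³/6)·n^{3(1−α)} = (3³/6)·n^{1} → ∞; triangles are abundant w.h.p.

E[X] ≈ 688.558; in regime p = Θ(1/n^{2/3}) E[X] diverges (above the triangle threshold p ~ 1/n).


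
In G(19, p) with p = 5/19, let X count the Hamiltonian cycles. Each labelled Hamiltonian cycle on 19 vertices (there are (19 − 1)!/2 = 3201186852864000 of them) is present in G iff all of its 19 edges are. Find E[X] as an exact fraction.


K_19 has (19 − 1)!/2 = 3201186852864000 labelled Hamiltonian cycles.
For each such Hamiltonian cycle H, let X_H = 1 if all 19 edges of H are present in G. Then P[X_H = 1] = p^{19} = (5/19)^{19} = 19073486328125/1978419655660313589123979.
By linearity: E[X] = Σ_H E[X_H] = 3201186852864000 · p^{19} = 3201186852864000 · 19073486328125/1978419655660313589123979 = 61057793671875000000000000000/1978419655660313589123979.
Numerically: E[X] ≈ 3.09e+04.

E[X] = 3201186852864000 · (5/19)^{19} = 61057793671875000000000000000/1978419655660313589123979 ≈ 3.09e+04.


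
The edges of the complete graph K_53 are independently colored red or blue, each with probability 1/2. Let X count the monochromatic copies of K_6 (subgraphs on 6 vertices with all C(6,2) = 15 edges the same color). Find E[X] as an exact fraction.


Let X = Σ_S X_S over the C(53, 6) = 22957480 subsets S of size 6, where X_S = 1 if the K_6 on S is monochromatic.
For a fixed S, the K_6 on S has C(6, 2) = 15 edges. P[all 15 edges red] = (1/2)^15, and likewise for blue, so P[monochromatic] = 2·(1/2)^15 = 2^{1 − 15} = 1/16384.
Summing: E[X] = C(53, 6) · 2^{1 − 15} = 22957480 · 1/16384 = 2869685/2048.
Numerically: E[X] ≈ 1401.21338.

E[X] = C(53,6)·2^(1−C(6,2)) = 2869685/2048 ≈ 1401.21338.


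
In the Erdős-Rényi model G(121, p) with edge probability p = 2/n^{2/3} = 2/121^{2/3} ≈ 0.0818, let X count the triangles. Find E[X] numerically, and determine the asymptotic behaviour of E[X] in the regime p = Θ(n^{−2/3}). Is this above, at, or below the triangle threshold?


Number of potential triangles: C(121, 3) = 287980.
Each occurs with probability p³ ≈ (0.0818)³ ≈ 5.46411e-04.
By linearity: E[X] = C(121, 3)·p³ ≈ 287980 · 5.46411e-04 ≈ 157.355.
Since α = 2/3 < 1, p = c/n^{2/3} ≫ 1/n is above the triangle threshold p ~ 1/n. Asymptotically E[X] ~ (c³/6)·n^{3(1−α)} = (2³/6)·n^{1} → ∞; triangles are abundant w.h.p.

E[X] ≈ 157.355; in regime p = Θ(1/n^{2/3}) E[X] diverges (above the triangle threshold p ~ 1/n).


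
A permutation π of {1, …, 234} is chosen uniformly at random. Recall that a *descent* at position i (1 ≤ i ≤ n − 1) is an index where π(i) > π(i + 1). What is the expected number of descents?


Write X = Σ X_I over i = 1, …, 233, with X_I the indicator of one descent.
There are 233 indicators.
For each fixed i, the pair (π(i), π(i+1)) is a uniformly random ordered pair of distinct values from {1, …, 234}; by symmetry P[π(i) > π(i+1)] = 1/2.
By linearity: E[X] = 233 · (1/2) = (234 − 1) · (1/2) = 233/2 ≈ 116.500000.

E[X] = 233/2 = 116.500000.


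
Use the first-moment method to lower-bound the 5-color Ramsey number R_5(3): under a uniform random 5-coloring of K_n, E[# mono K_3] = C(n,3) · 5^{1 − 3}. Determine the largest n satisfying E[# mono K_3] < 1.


We need C(n, 3) · 5^{1 − 3} < 1, i.e. C(n, 3) < 5^{3 − 1} = 25.
Check values of n near the boundary:
  n = 4: C(4, 3) = 4; 4 < 25? YES
  n = 5: C(5, 3) = 10; 10 < 25? YES
  n = 6: C(6, 3) = 20; 20 < 25? YES
  n = 7: C(7, 3) = 35; 35 < 25? NO
The largest n with C(n, 3) < 25 is n = 6 (where E[X] = 4/5 ≈ 0.800000). Hence R_5(3) > 6, i.e. R_5(3) ≥ 7.

Largest n = 6; hence R_5(3) > 6.


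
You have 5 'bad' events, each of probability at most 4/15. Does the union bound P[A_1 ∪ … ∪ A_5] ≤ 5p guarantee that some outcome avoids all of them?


Union bound: P[∪_{i=1}^{5} A_i] ≤ Σ_i P[A_i] ≤ 5·p = 5·(4/15) = 4/3.
Numerically: 4/3 ≈ 1.333333.
Is 4/3 < 1? NO.
Since the bound 4/3 is ≥ 1, the union bound is uninformative here; it does NOT by itself certify existence.

5·p = 4/3 ≈ 1.333333; existence NOT certified by the union bound.


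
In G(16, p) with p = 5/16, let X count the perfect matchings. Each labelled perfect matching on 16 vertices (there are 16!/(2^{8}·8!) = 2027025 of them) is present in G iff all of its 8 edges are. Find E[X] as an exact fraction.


K_16 has 16!/(2^{8}·8!) = 2027025 labelled perfect matchings.
For each such perfect matching H, let X_H = 1 if all 8 edges of H are present in G. Then P[X_H = 1] = p^{8} = (5/16)^{8} = 390625/4294967296.
By linearity of expectation: E[X] = Σ_H E[X_H] = 2027025 · p^{8} = 2027025 · 390625/4294967296 = 791806640625/4294967296.
Numerically: E[X] ≈ 184.

E[X] = 2027025 · (5/16)^{8} = 791806640625/4294967296 ≈ 184.


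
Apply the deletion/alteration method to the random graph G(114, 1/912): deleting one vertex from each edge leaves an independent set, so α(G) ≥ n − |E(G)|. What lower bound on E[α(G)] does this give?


E[|E(G)|] = C(114, 2)·p = 6441 · (1/912) = 113/16.
E[α(G)] ≥ n − E[|E(G)|] = 114 − 113/16 = 1711/16.
Numerically: ≈ 106.93750.
(This is only a lower bound; the true E[α(G)] may be larger.)

E[α(G)] ≥ 1711/16 ≈ 106.93750.


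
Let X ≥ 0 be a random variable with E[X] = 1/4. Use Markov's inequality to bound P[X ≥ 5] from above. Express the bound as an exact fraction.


μ = E[X] = 1/4, a = 5.
Markov: P[X ≥ 5] ≤ μ/a = (1/4)/5 = 1/20.
Numerically: ≈ 0.05000.
(Since a = 5 > μ = 0.25000, the bound 1/20 is < 1 and informative.)

P[X ≥ 5] ≤ 1/20 ≈ 0.05000.


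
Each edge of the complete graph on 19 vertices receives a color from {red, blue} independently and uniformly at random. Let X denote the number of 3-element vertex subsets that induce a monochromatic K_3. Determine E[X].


Let X = Σ_S X_S over the C(19, 3) = 969 subsets S of size 3, where X_S = 1 if the K_3 on S is monochromatic.
For a fixed S, the K_3 on S has C(3, 2) = 3 edges. P[all 3 edges red] = (1/2)^3, and likewise for blue, so P[monochromatic] = 2·(1/2)^3 = 2^{1 − 3} = 1/4.
By linearity of expectation: E[X] = C(19, 3) · 2^{1 − 3} = 969 · 1/4 = 969/4.
Numerically: E[X] ≈ 242.250000.

E[X] = C(19,3)·2^(1−C(3,2)) = 969/4 ≈ 242.250000.


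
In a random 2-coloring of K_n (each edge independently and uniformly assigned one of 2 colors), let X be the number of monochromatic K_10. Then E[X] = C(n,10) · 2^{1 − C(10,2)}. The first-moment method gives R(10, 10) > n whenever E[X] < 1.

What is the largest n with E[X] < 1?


We need C(n, 10) · 2^{1 − 45} < 1, i.e. C(n, 10) < 2^{45 − 1} = 17592186044416.
Check values of n near the boundary:
  n = 97: C(97, 10) = 12576469727536; 12576469727536 < 17592186044416? YES
  n = 98: C(98, 10) = 14005614014756; 14005614014756 < 17592186044416? YES
  n = 99: C(99, 10) = 15579278510796; 15579278510796 < 17592186044416? YES
  n = 100: C(100, 10) = 17310309456440; 17310309456440 < 17592186044416? YES
  n = 101: C(101, 10) = 19212541264840; 19212541264840 < 17592186044416? NO
  n = 102: C(102, 10) = 21300860967540; 21300860967540 < 17592186044416? NO
The largest n with C(n, 10) < 17592186044416 is n = 100 (where E[X] = 2163788682055/2199023255552 ≈ 0.9839772). Hence R(10, 10) > 100, i.e. R(10, 10) ≥ 101.

Largest n = 100; hence R(10, 10) > 100.


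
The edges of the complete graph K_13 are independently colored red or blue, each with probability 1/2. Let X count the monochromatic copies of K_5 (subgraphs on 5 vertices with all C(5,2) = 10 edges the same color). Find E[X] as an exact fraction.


Let X = Σ_S X_S over the C(13, 5) = 1287 subsets S of size 5, where X_S = 1 if the K_5 on S is monochromatic.
For a fixed S, the K_5 on S has C(5, 2) = 10 edges. P[all 10 edges red] = (1/2)^10, and likewise for blue, so P[monochromatic] = 2·(1/2)^10 = 2^{1 − 10} = 1/512.
Summing: E[X] = C(13, 5) · 2^{1 − 10} = 1287 · 1/512 = 1287/512.
Numerically: E[X] ≈ 2.513672.

E[X] = C(13,5)·2^(1−C(5,2)) = 1287/512 ≈ 2.513672.


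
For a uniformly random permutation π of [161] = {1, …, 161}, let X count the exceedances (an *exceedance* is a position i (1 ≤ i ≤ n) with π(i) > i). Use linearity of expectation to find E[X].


Write X = Σ_{i=1}^{161} X_i, where X_i = 1_{π(i) > i}.
For each fixed i, π(i) is uniform over {1, …, 161} (marginal of a uniform permutation), so P[π(i) > i] = (n − i)/n. Summing: Σ_{i=1}^{161} (n − i)/n = (0 + 1 + … + 160)/161 = 161(161 − 1)/(2·161) = (161 − 1)/2.
Hence E[X] = Σ_{i=1}^{161} (161 − i)/161 = 80 ≈ 80.0000.

E[X] = 80 = 80.0000.


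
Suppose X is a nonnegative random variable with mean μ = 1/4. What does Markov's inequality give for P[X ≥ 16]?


μ = E[X] = 1/4, a = 16.
Markov: P[X ≥ 16] ≤ μ/a = (1/4)/16 = 1/64.
Numerically: ≈ 0.01562.
(Since a = 16 > μ = 0.25000, the bound 1/64 is < 1 and informative.)

P[X ≥ 16] ≤ 1/64 ≈ 0.01562.


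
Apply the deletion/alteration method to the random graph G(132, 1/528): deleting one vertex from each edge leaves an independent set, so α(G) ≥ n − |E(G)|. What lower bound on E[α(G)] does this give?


E[|E(G)|] = C(132, 2)·p = 8646 · (1/528) = 131/8.
E[α(G)] ≥ n − E[|E(G)|] = 132 − 131/8 = 925/8.
Numerically: ≈ 115.6250.
(This is only a lower bound; the true E[α(G)] may be larger.)

E[α(G)] ≥ 925/8 ≈ 115.6250.


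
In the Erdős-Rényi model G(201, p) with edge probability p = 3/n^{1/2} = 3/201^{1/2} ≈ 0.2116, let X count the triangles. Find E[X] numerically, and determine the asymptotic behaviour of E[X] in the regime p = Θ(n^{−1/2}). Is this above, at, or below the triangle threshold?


Number of potential triangles: C(201, 3) = 1333300.
Each occurs with probability p³ ≈ (0.2116)³ ≈ 9.4747919e-03.
By linearity: E[X] = C(201, 3)·p³ ≈ 1333300 · 9.4747919e-03 ≈ 12632.73998.
Since α = 1/2 < 1, p = c/n^{1/2} ≫ 1/n is above the triangle threshold p ~ 1/n. Asymptotically E[X] ~ (c³/6)·n^{3(1−α)} = (3³/6)·n^{1.5} → ∞; triangles are abundant w.h.p.

E[X] ≈ 12632.73998; in regime p = Θ(1/n^{1/2}) E[X] diverges (above the triangle threshold p ~ 1/n).
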